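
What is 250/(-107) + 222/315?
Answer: -18332/11235 ≈ -1.6317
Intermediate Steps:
250/(-107) + 222/315 = 250*(-1/107) + 222*(1/315) = -250/107 + 74/105 = -18332/11235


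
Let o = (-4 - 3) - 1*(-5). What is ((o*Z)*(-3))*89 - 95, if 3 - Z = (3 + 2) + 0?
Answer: -1163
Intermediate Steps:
Z = -2 (Z = 3 - ((3 + 2) + 0) = 3 - (5 + 0) = 3 - 1*5 = 3 - 5 = -2)
o = -2 (o = -7 + 5 = -2)
((o*Z)*(-3))*89 - 95 = (-2*(-2)*(-3))*89 - 95 = (4*(-3))*89 - 95 = -12*89 - 95 = -1068 - 95 = -1163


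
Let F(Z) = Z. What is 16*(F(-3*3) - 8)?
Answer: -272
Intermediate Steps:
16*(F(-3*3) - 8) = 16*(-3*3 - 8) = 16*(-9 - 8) = 16*(-17) = -272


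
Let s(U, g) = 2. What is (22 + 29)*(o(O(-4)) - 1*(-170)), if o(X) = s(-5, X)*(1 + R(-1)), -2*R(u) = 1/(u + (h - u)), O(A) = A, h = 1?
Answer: 8721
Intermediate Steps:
R(u) = -½ (R(u) = -1/(2*(u + (1 - u))) = -½/1 = -½*1 = -½)
o(X) = 1 (o(X) = 2*(1 - ½) = 2*(½) = 1)
(22 + 29)*(o(O(-4)) - 1*(-170)) = (22 + 29)*(1 - 1*(-170)) = 51*(1 + 170) = 51*171 = 8721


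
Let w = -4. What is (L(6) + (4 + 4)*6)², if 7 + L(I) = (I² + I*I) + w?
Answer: 11881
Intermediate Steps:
L(I) = -11 + 2*I² (L(I) = -7 + ((I² + I*I) - 4) = -7 + ((I² + I²) - 4) = -7 + (2*I² - 4) = -7 + (-4 + 2*I²) = -11 + 2*I²)
(L(6) + (4 + 4)*6)² = ((-11 + 2*6²) + (4 + 4)*6)² = ((-11 + 2*36) + 8*6)² = ((-11 + 72) + 48)² = (61 + 48)² = 109² = 11881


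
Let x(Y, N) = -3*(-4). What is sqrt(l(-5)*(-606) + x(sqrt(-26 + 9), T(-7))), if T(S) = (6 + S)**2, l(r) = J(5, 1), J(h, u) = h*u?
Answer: I*sqrt(3018) ≈ 54.936*I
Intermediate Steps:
l(r) = 5 (l(r) = 5*1 = 5)
x(Y, N) = 12
sqrt(l(-5)*(-606) + x(sqrt(-26 + 9), T(-7))) = sqrt(5*(-606) + 12) = sqrt(-3030 + 12) = sqrt(-3018) = I*sqrt(3018)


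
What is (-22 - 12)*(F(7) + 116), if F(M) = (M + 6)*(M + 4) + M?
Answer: -9044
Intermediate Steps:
F(M) = M + (4 + M)*(6 + M) (F(M) = (6 + M)*(4 + M) + M = (4 + M)*(6 + M) + M = M + (4 + M)*(6 + M))
(-22 - 12)*(F(7) + 116) = (-22 - 12)*((24 + 7**2 + 11*7) + 116) = -34*((24 + 49 + 77) + 116) = -34*(150 + 116) = -34*266 = -9044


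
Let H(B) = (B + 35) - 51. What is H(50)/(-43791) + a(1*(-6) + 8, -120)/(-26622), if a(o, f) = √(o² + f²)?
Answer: -34/43791 - √3601/13311 ≈ -0.0052846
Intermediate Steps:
H(B) = -16 + B (H(B) = (35 + B) - 51 = -16 + B)
a(o, f) = √(f² + o²)
H(50)/(-43791) + a(1*(-6) + 8, -120)/(-26622) = (-16 + 50)/(-43791) + √((-120)² + (1*(-6) + 8)²)/(-26622) = 34*(-1/43791) + √(14400 + (-6 + 8)²)*(-1/26622) = -34/43791 + √(14400 + 2²)*(-1/26622) = -34/43791 + √(14400 + 4)*(-1/26622) = -34/43791 + √14404*(-1/26622) = -34/43791 + (2*√3601)*(-1/26622) = -34/43791 - √3601/13311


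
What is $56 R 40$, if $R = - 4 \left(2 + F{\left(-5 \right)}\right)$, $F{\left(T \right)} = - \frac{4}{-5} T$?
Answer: $17920$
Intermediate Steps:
$F{\left(T \right)} = \frac{4 T}{5}$ ($F{\left(T \right)} = \left(-4\right) \left(- \frac{1}{5}\right) T = \frac{4 T}{5}$)
$R = 8$ ($R = - 4 \left(2 + \frac{4}{5} \left(-5\right)\right) = - 4 \left(2 - 4\right) = \left(-4\right) \left(-2\right) = 8$)
$56 R 40 = 56 \cdot 8 \cdot 40 = 448 \cdot 40 = 17920$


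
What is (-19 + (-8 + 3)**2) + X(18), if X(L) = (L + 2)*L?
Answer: 366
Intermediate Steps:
X(L) = L*(2 + L) (X(L) = (2 + L)*L = L*(2 + L))
(-19 + (-8 + 3)**2) + X(18) = (-19 + (-8 + 3)**2) + 18*(2 + 18) = (-19 + (-5)**2) + 18*20 = (-19 + 25) + 360 = 6 + 360 = 366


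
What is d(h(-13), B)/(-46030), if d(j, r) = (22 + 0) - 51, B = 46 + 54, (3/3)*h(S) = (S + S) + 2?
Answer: 29/46030 ≈ 0.00063002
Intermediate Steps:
h(S) = 2 + 2*S (h(S) = (S + S) + 2 = 2*S + 2 = 2 + 2*S)
B = 100
d(j, r) = -29 (d(j, r) = 22 - 51 = -29)
d(h(-13), B)/(-46030) = -29/(-46030) = -29*(-1/46030) = 29/46030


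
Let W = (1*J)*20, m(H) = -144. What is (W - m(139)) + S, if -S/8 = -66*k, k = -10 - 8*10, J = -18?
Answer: -47736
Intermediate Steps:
k = -90 (k = -10 - 80 = -90)
W = -360 (W = (1*(-18))*20 = -18*20 = -360)
S = -47520 (S = -(-528)*(-90) = -8*5940 = -47520)
(W - m(139)) + S = (-360 - 1*(-144)) - 47520 = (-360 + 144) - 47520 = -216 - 47520 = -47736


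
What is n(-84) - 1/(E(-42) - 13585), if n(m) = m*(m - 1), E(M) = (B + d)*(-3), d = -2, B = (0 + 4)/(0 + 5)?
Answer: 484855985/67907 ≈ 7140.0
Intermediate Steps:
B = 4/5 ≈ 0.80000
E(M) = 18/5 (E(M) = (4/5 - 2)*(-3) = -6/5*(-3) = 18/5)
n(m) = m*(-1 + m)
n(-84) - 1/(E(-42) - 13585) = -84*(-1 - 84) - 1/(18/5 - 13585) = -84*(-85) - 1/(-67907/5) = 7140 - 1*(-5/67907) = 7140 + 5/67907 = 484855985/67907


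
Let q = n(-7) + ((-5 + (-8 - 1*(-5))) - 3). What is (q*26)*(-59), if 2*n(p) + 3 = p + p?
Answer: 29913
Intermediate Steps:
n(p) = -3/2 + p (n(p) = -3/2 + (p + p)/2 = -3/2 + (2*p)/2 = -3/2 + p)
q = -39/2 (q = (-3/2 - 7) + ((-5 + (-8 - 1*(-5))) - 3) = -17/2 + ((-5 + (-8 + 5)) - 3) = -17/2 + ((-5 - 3) - 3) = -17/2 + (-8 - 3) = -17/2 - 11 = -39/2 ≈ -19.500)
(q*26)*(-59) = -39/2*26*(-59) = -507*(-59) = 29913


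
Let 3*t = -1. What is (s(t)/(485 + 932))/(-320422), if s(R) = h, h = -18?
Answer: 9/227018987 ≈ 3.9644e-8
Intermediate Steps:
t = -1/3 (t = (1/3)*(-1) = -1/3 ≈ -0.33333)
s(R) = -18
(s(t)/(485 + 932))/(-320422) = -18/(485 + 932)/(-320422) = -18/1417*(-1/320422) = 9/227018987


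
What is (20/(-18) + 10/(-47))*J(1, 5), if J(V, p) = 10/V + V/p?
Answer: -1904/141 ≈ -13.504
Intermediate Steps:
(20/(-18) + 10/(-47))*J(1, 5) = (20/(-18) + 10/(-47))*(10/1 + 1/5) = (20*(-1/18) + 10*(-1/47))*(10*1 + 1*(⅕)) = (-10/9 - 10/47)*(10 + ⅕) = -560/423*51/5 = -1904/141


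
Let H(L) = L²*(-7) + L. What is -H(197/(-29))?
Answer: 277376/841 ≈ 329.82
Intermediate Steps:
H(L) = L - 7*L² (H(L) = -7*L² + L = L - 7*L²)
-H(197/(-29)) = -197/(-29)*(1 - 1379/(-29)) = -197*(-1/29)*(1 - 1379*(-1)/29) = -(-197)*(1 - 7*(-197/29))/29 = -(-197)*(1 + 1379/29)/29 = -(-197)*1408/(29*29) = -1*(-277376/841) = 277376/841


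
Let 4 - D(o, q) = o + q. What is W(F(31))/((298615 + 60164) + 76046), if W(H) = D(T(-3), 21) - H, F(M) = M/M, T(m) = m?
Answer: -3/86965 ≈ -3.4497e-5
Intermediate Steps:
F(M) = 1
D(o, q) = 4 - o - q (D(o, q) = 4 - (o + q) = 4 + (-o - q) = 4 - o - q)
W(H) = -14 - H (W(H) = (4 - 1*(-3) - 1*21) - H = (4 + 3 - 21) - H = -14 - H)
W(F(31))/((298615 + 60164) + 76046) = (-14 - 1*1)/((298615 + 60164) + 76046) = (-14 - 1)/(358779 + 76046) = -15/434825 = -15*1/434825 = -3/86965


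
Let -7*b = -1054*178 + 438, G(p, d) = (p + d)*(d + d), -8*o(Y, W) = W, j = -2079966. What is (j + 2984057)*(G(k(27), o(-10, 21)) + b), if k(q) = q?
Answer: 5389198754173/224 ≈ 2.4059e+10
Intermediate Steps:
o(Y, W) = -W/8
G(p, d) = 2*d*(d + p) (G(p, d) = (d + p)*(2*d) = 2*d*(d + p))
b = 187174/7 (b = -(-1054*178 + 438)/7 = -(-187612 + 438)/7 = -1/7*(-187174) = 187174/7 ≈ 26739.)
(j + 2984057)*(G(k(27), o(-10, 21)) + b) = (-2079966 + 2984057)*(2*(-1/8*21)*(-1/8*21 + 27) + 187174/7) = 904091*(2*(-21/8)*(-21/8 + 27) + 187174/7) = 904091*(2*(-21/8)*(195/8) + 187174/7) = 904091*(-4095/32 + 187174/7) = 904091*(5960903/224) = 5389198754173/224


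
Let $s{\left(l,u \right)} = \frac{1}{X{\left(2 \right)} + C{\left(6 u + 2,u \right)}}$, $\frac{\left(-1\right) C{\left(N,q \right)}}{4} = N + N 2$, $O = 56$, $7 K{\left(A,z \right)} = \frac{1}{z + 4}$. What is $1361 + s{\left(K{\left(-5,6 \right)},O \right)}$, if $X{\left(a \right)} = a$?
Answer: $\frac{5517493}{4054} \approx 1361.0$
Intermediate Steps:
$K{\left(A,z \right)} = \frac{1}{7 \left(4 + z\right)}$ ($K{\left(A,z \right)} = \frac{1}{7 \left(z + 4\right)} = \frac{1}{7 \left(4 + z\right)}$)
$C{\left(N,q \right)} = - 12 N$ ($C{\left(N,q \right)} = - 4 \left(N + N 2\right) = - 4 \left(N + 2 N\right) = - 4 \cdot 3 N = - 12 N$)
$s{\left(l,u \right)} = \frac{1}{-22 - 72 u}$ ($s{\left(l,u \right)} = \frac{1}{2 - 12 \left(6 u + 2\right)} = \frac{1}{2 - 12 \left(2 + 6 u\right)} = \frac{1}{2 - \left(24 + 72 u\right)} = \frac{1}{-22 - 72 u}$)
$1361 + s{\left(K{\left(-5,6 \right)},O \right)} = 1361 - \frac{1}{22 + 72 \cdot 56} = 1361 - \frac{1}{22 + 4032} = 1361 - \frac{1}{4054} = \frac{5517493}{4054}$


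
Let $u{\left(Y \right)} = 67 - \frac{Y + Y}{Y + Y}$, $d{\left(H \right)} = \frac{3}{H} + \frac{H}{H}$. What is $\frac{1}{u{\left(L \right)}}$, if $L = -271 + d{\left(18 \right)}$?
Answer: $\frac{1}{66} \approx 0.015152$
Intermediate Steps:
$d{\left(H \right)} = 1 + \frac{3}{H}$ ($d{\left(H \right)} = \frac{3}{H} + 1 = 1 + \frac{3}{H}$)
$L = - \frac{1619}{6}$ ($L = -271 + \frac{3 + 18}{18} = -271 + \frac{1}{18} \cdot 21 = -271 + \frac{7}{6} = - \frac{1619}{6} \approx -269.83$)
$u{\left(Y \right)} = 66$ ($u{\left(Y \right)} = 67 - \frac{2 Y}{2 Y} = 67 - 2 Y \frac{1}{2 Y} = 67 - 1 = 66$)
$\frac{1}{u{\left(L \right)}} = \frac{1}{66}$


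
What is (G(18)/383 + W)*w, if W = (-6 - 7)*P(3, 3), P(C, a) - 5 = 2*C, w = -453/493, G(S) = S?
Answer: 24802203/188819 ≈ 131.35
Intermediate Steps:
w = -453/493 (w = -453*1/493 = -453/493 ≈ -0.91886)
P(C, a) = 5 + 2*C
W = -143 (W = (-6 - 7)*(5 + 2*3) = -13*(5 + 6) = -13*11 = -143)
(G(18)/383 + W)*w = (18/383 - 143)*(-453/493) = -54751/383*(-453/493) = 24802203/188819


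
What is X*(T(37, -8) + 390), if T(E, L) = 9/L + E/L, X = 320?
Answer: 122960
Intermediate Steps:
X*(T(37, -8) + 390) = 320*((9 + 37)/(-8) + 390) = 320*(-1/8*46 + 390) = 320*(-23/4 + 390) = 320*(1537/4) = 122960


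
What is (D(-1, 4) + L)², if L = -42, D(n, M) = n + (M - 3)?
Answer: 1764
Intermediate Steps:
D(n, M) = -3 + M + n (D(n, M) = n + (-3 + M) = -3 + M + n)
(D(-1, 4) + L)² = ((-3 + 4 - 1) - 42)² = (0 - 42)² = (-42)² = 1764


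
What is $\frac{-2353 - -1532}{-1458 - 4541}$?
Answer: $\frac{821}{5999} \approx 0.13686$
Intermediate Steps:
$\frac{-2353 - -1532}{-1458 - 4541} = \frac{-2353 + 1532}{-5999} = \left(-821\right) \left(- \frac{1}{5999}\right) = \frac{821}{5999}$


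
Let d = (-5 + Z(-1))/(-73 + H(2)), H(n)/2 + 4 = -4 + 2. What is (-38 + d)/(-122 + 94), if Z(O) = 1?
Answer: 1613/1190 ≈ 1.3555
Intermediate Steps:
H(n) = -12 (H(n) = -8 + 2*(-4 + 2) = -8 + 2*(-2) = -8 - 4 = -12)
d = 4/85 (d = (-5 + 1)/(-73 - 12) = -4/(-85) = -4*(-1/85) = 4/85 ≈ 0.047059)
(-38 + d)/(-122 + 94) = (-38 + 4/85)/(-122 + 94) = -3226/85/(-28) = -1/28*(-3226/85) = 1613/1190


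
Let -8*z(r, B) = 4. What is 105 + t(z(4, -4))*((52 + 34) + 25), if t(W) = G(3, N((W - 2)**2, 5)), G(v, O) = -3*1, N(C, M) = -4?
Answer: -228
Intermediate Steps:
z(r, B) = -1/2 (z(r, B) = -1/8*4 = -1/2)
G(v, O) = -3
t(W) = -3
105 + t(z(4, -4))*((52 + 34) + 25) = 105 - 3*((52 + 34) + 25) = 105 - 3*(86 + 25) = 105 - 3*111 = 105 - 333 = -228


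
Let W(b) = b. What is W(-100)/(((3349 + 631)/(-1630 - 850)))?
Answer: 12400/199 ≈ 62.312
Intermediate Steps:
W(-100)/(((3349 + 631)/(-1630 - 850))) = -100*(-1630 - 850)/(3349 + 631) = -100/(3980/(-2480)) = -100/(3980*(-1/2480)) = -100/(-199/124) = -100*(-124/199) = 12400/199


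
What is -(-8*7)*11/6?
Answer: 308/3 ≈ 102.67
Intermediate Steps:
-(-8*7)*11/6 = -(-56)*11*(1/6) = -(-56)*11/6 = -1*(-308/3) = 308/3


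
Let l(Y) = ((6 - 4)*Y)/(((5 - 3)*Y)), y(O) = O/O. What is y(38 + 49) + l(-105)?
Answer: 2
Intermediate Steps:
y(O) = 1
l(Y) = 1 (l(Y) = (2*Y)/((2*Y)) = (2*Y)*(1/(2*Y)) = 1)
y(38 + 49) + l(-105) = 1 + 1 = 2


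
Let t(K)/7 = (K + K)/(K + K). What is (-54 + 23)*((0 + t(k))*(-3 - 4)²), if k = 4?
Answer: -10633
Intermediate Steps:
t(K) = 7 (t(K) = 7*((K + K)/(K + K)) = 7*((2*K)/((2*K))) = 7*((2*K)*(1/(2*K))) = 7*1 = 7)
(-54 + 23)*((0 + t(k))*(-3 - 4)²) = (-54 + 23)*((0 + 7)*(-3 - 4)²) = -217*(-7)² = -217*49 = -31*343 = -10633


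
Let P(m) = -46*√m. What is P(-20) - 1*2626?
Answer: -2626 - 92*I*√5 ≈ -2626.0 - 205.72*I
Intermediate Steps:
P(-20) - 1*2626 = -92*I*√5 - 1*2626 = -92*I*√5 - 2626 = -2626 - 92*I*√5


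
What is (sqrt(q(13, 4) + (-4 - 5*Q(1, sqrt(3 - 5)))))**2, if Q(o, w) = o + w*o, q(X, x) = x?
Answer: -5 - 5*I*sqrt(2) ≈ -5.0 - 7.0711*I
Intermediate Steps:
Q(o, w) = o + o*w
(sqrt(q(13, 4) + (-4 - 5*Q(1, sqrt(3 - 5)))))**2 = (sqrt(4 + (-4 - 5*(1 + sqrt(3 - 5)))))**2 = (sqrt(4 + (-4 - 5*(1 + sqrt(-2)))))**2 = (sqrt(4 + (-4 - 5*(1 + I*sqrt(2)))))**2 = (sqrt(4 + (-4 + (-5 - 5*I*sqrt(2)))))**2 = (sqrt(4 + (-9 - 5*I*sqrt(2))))**2 = (sqrt(-5 - 5*I*sqrt(2)))**2 = -5 - 5*I*sqrt(2)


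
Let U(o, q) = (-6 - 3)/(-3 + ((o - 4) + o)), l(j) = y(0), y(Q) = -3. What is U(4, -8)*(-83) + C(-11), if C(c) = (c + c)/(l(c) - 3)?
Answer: 2252/3 ≈ 750.67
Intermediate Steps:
l(j) = -3
C(c) = -c/3 (C(c) = (c + c)/(-3 - 3) = (2*c)/(-6) = (2*c)*(-⅙) = -c/3)
U(o, q) = -9/(-7 + 2*o) (U(o, q) = -9/(-3 + ((-4 + o) + o)) = -9/(-3 + (-4 + 2*o)) = -9/(-7 + 2*o))
U(4, -8)*(-83) + C(-11) = -9/(-7 + 2*4)*(-83) - ⅓*(-11) = -9/(-7 + 8)*(-83) + 11/3 = -9/1*(-83) + 11/3 = -9*1*(-83) + 11/3 = -9*(-83) + 11/3 = 747 + 11/3 = 2252/3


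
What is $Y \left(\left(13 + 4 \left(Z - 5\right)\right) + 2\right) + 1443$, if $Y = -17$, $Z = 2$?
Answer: $1392$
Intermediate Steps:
$Y \left(\left(13 + 4 \left(Z - 5\right)\right) + 2\right) + 1443 = - 17 \left(\left(13 + 4 \left(2 - 5\right)\right) + 2\right) + 1443 = - 17 \left(\left(13 + 4 \left(-3\right)\right) + 2\right) + 1443 = - 17 \left(\left(13 - 12\right) + 2\right) + 1443 = - 17 \left(1 + 2\right) + 1443 = \left(-17\right) 3 + 1443 = -51 + 1443 = 1392$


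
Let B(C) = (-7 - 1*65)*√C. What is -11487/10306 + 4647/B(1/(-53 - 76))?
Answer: -11487/10306 + 1549*I*√129/24 ≈ -1.1146 + 733.05*I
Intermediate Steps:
B(C) = -72*√C (B(C) = (-7 - 65)*√C = -72*√C)
-11487/10306 + 4647/B(1/(-53 - 76)) = -11487/10306 + 4647/((-72*I*√129/129)) = -11487*1/10306 + 4647/((-72*I*√129/129)) = -11487/10306 + 4647/((-24*I*√129/43)) = -11487/10306 + 4647*(I*√129/72) = -11487/10306 + 1549*I*√129/24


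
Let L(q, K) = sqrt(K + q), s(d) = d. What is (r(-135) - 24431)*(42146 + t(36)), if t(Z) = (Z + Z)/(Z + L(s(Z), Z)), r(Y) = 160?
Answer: -17390608378/17 + 145626*sqrt(2)/17 ≈ -1.0230e+9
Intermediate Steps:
t(Z) = 2*Z/(Z + sqrt(2)*sqrt(Z)) (t(Z) = (Z + Z)/(Z + sqrt(Z + Z)) = (2*Z)/(Z + sqrt(2*Z)) = (2*Z)/(Z + sqrt(2)*sqrt(Z)) = 2*Z/(Z + sqrt(2)*sqrt(Z)))
(r(-135) - 24431)*(42146 + t(36)) = (160 - 24431)*(42146 + 2*36/(36 + sqrt(2)*sqrt(36))) = -24271*(42146 + 2*36/(36 + sqrt(2)*6)) = -24271*(42146 + 2*36/(36 + 6*sqrt(2))) = -24271*(42146 + 72/(36 + 6*sqrt(2))) = -1022925566 - 1747512/(36 + 6*sqrt(2))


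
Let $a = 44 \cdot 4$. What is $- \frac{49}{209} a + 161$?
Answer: $\frac{2275}{19} \approx 119.74$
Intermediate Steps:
$a = 176$
$- \frac{49}{209} a + 161 = - \frac{49}{209} \cdot 176 + 161 = \left(-49\right) \frac{1}{209} \cdot 176 + 161 = \left(- \frac{49}{209}\right) 176 + 161 = - \frac{784}{19} + 161 = \frac{2275}{19}$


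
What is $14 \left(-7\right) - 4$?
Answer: $-102$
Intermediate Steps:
$14 \left(-7\right) - 4 = -98 - 4 = -102$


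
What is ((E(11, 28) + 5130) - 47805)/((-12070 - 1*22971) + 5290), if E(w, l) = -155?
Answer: 42830/29751 ≈ 1.4396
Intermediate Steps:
((E(11, 28) + 5130) - 47805)/((-12070 - 1*22971) + 5290) = ((-155 + 5130) - 47805)/((-12070 - 1*22971) + 5290) = (4975 - 47805)/((-12070 - 22971) + 5290) = -42830/(-35041 + 5290) = -42830/(-29751) = -42830*(-1/29751) = 42830/29751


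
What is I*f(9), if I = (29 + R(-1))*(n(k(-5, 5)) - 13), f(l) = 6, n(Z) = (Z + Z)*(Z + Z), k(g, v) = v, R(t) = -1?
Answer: 14616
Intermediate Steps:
n(Z) = 4*Z² (n(Z) = (2*Z)*(2*Z) = 4*Z²)
I = 2436 (I = (29 - 1)*(4*5² - 13) = 28*(4*25 - 13) = 28*(100 - 13) = 28*87 = 2436)
I*f(9) = 2436*6 = 14616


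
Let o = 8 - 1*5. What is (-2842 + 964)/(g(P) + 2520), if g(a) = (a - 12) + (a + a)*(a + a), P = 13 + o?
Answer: -939/1774 ≈ -0.52931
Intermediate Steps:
o = 3 (o = 8 - 5 = 3)
P = 16 (P = 13 + 3 = 16)
g(a) = -12 + a + 4*a**2 (g(a) = (-12 + a) + (2*a)*(2*a) = (-12 + a) + 4*a**2 = -12 + a + 4*a**2)
(-2842 + 964)/(g(P) + 2520) = (-2842 + 964)/((-12 + 16 + 4*16**2) + 2520) = -1878/((-12 + 16 + 4*256) + 2520) = -1878/((-12 + 16 + 1024) + 2520) = -1878/(1028 + 2520) = -1878/3548 = -1878*1/3548 = -939/1774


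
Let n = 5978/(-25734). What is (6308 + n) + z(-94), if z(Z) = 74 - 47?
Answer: 81509456/12867 ≈ 6334.8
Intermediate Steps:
z(Z) = 27
n = -2989/12867 (n = 5978*(-1/25734) = -2989/12867 ≈ -0.23230)
(6308 + n) + z(-94) = (6308 - 2989/12867) + 27 = 81162047/12867 + 27 = 81509456/12867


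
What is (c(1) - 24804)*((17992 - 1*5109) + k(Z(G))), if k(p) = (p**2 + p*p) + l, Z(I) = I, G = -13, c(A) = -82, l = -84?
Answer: -326927382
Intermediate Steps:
k(p) = -84 + 2*p**2 (k(p) = (p**2 + p*p) - 84 = (p**2 + p**2) - 84 = 2*p**2 - 84 = -84 + 2*p**2)
(c(1) - 24804)*((17992 - 1*5109) + k(Z(G))) = (-82 - 24804)*((17992 - 1*5109) + (-84 + 2*(-13)**2)) = -24886*((17992 - 5109) + (-84 + 2*169)) = -24886*(12883 + (-84 + 338)) = -24886*(12883 + 254) = -24886*13137 = -326927382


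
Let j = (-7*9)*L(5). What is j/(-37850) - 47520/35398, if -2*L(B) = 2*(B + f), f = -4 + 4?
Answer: -16452567/12180130 ≈ -1.3508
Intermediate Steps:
f = 0
L(B) = -B (L(B) = -(B + 0) = -B)
j = 315 (j = (-7*9)*(-1*5) = -63*(-5) = 315)
j/(-37850) - 47520/35398 = 315/(-37850) - 47520/35398 = 315*(-1/37850) - 47520*1/35398 = -63/7570 - 2160/1609 = -16452567/12180130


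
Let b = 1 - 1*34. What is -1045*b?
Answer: 34485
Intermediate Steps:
b = -33 (b = 1 - 34 = -33)
-1045*b = -1045*(-33) = 34485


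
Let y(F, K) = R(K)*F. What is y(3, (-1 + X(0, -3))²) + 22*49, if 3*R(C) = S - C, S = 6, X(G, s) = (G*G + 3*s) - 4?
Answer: 888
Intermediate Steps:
X(G, s) = -4 + G² + 3*s (X(G, s) = (G² + 3*s) - 4 = -4 + G² + 3*s)
R(C) = 2 - C/3 (R(C) = (6 - C)/3 = 2 - C/3)
y(F, K) = F*(2 - K/3) (y(F, K) = (2 - K/3)*F = F*(2 - K/3))
y(3, (-1 + X(0, -3))²) + 22*49 = (⅓)*3*(6 - (-1 + (-4 + 0² + 3*(-3)))²) + 22*49 = (⅓)*3*(6 - (-1 + (-4 + 0 - 9))²) + 1078 = (⅓)*3*(6 - (-1 - 13)²) + 1078 = (⅓)*3*(6 - 1*(-14)²) + 1078 = (⅓)*3*(6 - 1*196) + 1078 = (⅓)*3*(6 - 196) + 1078 = (⅓)*3*(-190) + 1078 = -190 + 1078 = 888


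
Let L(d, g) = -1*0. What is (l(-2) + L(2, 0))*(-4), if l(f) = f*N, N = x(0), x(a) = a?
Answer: 0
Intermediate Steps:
N = 0
L(d, g) = 0
l(f) = 0 (l(f) = f*0 = 0)
(l(-2) + L(2, 0))*(-4) = (0 + 0)*(-4) = 0*(-4) = 0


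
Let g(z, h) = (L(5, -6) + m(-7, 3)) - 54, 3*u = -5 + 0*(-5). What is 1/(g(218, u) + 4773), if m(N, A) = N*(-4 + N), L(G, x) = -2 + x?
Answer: 1/4788 ≈ 0.00020886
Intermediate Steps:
u = -5/3 (u = (-5 + 0*(-5))/3 = (-5 + 0)/3 = (⅓)*(-5) = -5/3 ≈ -1.6667)
g(z, h) = 15 (g(z, h) = ((-2 - 6) - 7*(-4 - 7)) - 54 = (-8 - 7*(-11)) - 54 = (-8 + 77) - 54 = 69 - 54 = 15)
1/(g(218, u) + 4773) = 1/(15 + 4773) = 1/4788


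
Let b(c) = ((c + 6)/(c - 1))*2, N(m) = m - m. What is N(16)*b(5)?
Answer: 0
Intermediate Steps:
N(m) = 0
b(c) = 2*(6 + c)/(-1 + c) (b(c) = ((6 + c)/(-1 + c))*2 = 2*(6 + c)/(-1 + c))
N(16)*b(5) = 0*(2*(6 + 5)/(-1 + 5)) = 0*(2*11/4) = 0*(2*(¼)*11) = 0*(11/2) = 0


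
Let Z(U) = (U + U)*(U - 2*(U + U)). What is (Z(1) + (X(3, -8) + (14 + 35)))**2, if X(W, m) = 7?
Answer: 2500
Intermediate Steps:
Z(U) = -6*U**2 (Z(U) = (2*U)*(U - 4*U) = (2*U)*(-3*U) = -6*U**2)
(Z(1) + (X(3, -8) + (14 + 35)))**2 = (-6*1**2 + (7 + (14 + 35)))**2 = (-6*1 + (7 + 49))**2 = (-6 + 56)**2 = 50**2 = 2500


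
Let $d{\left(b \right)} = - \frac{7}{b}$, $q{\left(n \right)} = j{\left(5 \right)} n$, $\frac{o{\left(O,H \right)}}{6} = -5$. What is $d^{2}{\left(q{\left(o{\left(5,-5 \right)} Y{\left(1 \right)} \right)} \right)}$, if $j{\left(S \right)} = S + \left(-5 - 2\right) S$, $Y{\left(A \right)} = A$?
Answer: $\frac{49}{810000} \approx 6.0494 \cdot 10^{-5}$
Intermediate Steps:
$o{\left(O,H \right)} = -30$ ($o{\left(O,H \right)} = 6 \left(-5\right) = -30$)
$j{\left(S \right)} = - 6 S$ ($j{\left(S \right)} = S - 7 S = - 6 S$)
$q{\left(n \right)} = - 30 n$ ($q{\left(n \right)} = \left(-6\right) 5 n = - 30 n$)
$d^{2}{\left(q{\left(o{\left(5,-5 \right)} Y{\left(1 \right)} \right)} \right)} = \left(- \frac{7}{\left(-30\right) \left(\left(-30\right) 1\right)}\right)^{2} = \left(- \frac{7}{\left(-30\right) \left(-30\right)}\right)^{2} = \left(- \frac{7}{900}\right)^{2} = \frac{49}{810000}$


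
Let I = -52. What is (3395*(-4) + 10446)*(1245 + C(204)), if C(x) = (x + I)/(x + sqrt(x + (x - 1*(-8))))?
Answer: -10053285942/2575 + 119092*sqrt(26)/2575 ≈ -3.9040e+6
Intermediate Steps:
C(x) = (-52 + x)/(x + sqrt(8 + 2*x)) (C(x) = (x - 52)/(x + sqrt(x + (x - 1*(-8)))) = (-52 + x)/(x + sqrt(x + (x + 8))) = (-52 + x)/(x + sqrt(x + (8 + x))) = (-52 + x)/(x + sqrt(8 + 2*x)))
(3395*(-4) + 10446)*(1245 + C(204)) = (3395*(-4) + 10446)*(1245 + (-52 + 204)/(204 + sqrt(2)*sqrt(4 + 204))) = (-13580 + 10446)*(1245 + 152/(204 + sqrt(2)*sqrt(208))) = -3134*(1245 + 152/(204 + sqrt(2)*(4*sqrt(13)))) = -3134*(1245 + 152/(204 + 4*sqrt(26))) = -3901830 - 476368/(204 + 4*sqrt(26))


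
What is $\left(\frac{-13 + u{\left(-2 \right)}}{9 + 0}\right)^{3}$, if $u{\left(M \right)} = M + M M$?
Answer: $- \frac{1331}{729} \approx -1.8258$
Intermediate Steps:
$u{\left(M \right)} = M + M^{2}$
$\left(\frac{-13 + u{\left(-2 \right)}}{9 + 0}\right)^{3} = \left(\frac{-13 - 2 \left(1 - 2\right)}{9 + 0}\right)^{3} = \left(\frac{-13 - -2}{9}\right)^{3} = \left(\left(-13 + 2\right) \frac{1}{9}\right)^{3} = \left(\left(-11\right) \frac{1}{9}\right)^{3} = \left(- \frac{11}{9}\right)^{3} = - \frac{1331}{729}$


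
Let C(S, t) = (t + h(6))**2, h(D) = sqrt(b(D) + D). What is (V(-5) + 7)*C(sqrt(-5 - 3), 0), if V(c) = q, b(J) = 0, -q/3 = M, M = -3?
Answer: 96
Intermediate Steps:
q = 9 (q = -3*(-3) = 9)
h(D) = sqrt(D) (h(D) = sqrt(0 + D) = sqrt(D))
C(S, t) = (t + sqrt(6))**2
V(c) = 9
(V(-5) + 7)*C(sqrt(-5 - 3), 0) = (9 + 7)*(0 + sqrt(6))**2 = 16*(sqrt(6))**2 = 16*6 = 96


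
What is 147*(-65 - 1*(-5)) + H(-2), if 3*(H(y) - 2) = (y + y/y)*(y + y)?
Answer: -26450/3 ≈ -8816.7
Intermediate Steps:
H(y) = 2 + 2*y*(1 + y)/3 (H(y) = 2 + ((y + y/y)*(y + y))/3 = 2 + ((y + 1)*(2*y))/3 = 2 + ((1 + y)*(2*y))/3 = 2 + (2*y*(1 + y))/3 = 2 + 2*y*(1 + y)/3)
147*(-65 - 1*(-5)) + H(-2) = 147*(-65 - 1*(-5)) + (2 + (⅔)*(-2) + (⅔)*(-2)²) = 147*(-65 + 5) + (2 - 4/3 + (⅔)*4) = 147*(-60) + (2 - 4/3 + 8/3) = -8820 + 10/3 = -26450/3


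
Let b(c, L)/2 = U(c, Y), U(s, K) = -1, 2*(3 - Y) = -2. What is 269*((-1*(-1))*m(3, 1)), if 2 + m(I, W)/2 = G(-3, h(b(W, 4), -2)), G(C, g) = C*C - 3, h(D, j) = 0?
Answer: 2152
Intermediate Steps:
Y = 4 (Y = 3 - ½*(-2) = 3 + 1 = 4)
b(c, L) = -2 (b(c, L) = 2*(-1) = -2)
G(C, g) = -3 + C² (G(C, g) = C² - 3 = -3 + C²)
m(I, W) = 8 (m(I, W) = -4 + 2*(-3 + (-3)²) = -4 + 2*(-3 + 9) = -4 + 2*6 = -4 + 12 = 8)
269*((-1*(-1))*m(3, 1)) = 269*(-1*(-1)*8) = 269*(1*8) = 269*8 = 2152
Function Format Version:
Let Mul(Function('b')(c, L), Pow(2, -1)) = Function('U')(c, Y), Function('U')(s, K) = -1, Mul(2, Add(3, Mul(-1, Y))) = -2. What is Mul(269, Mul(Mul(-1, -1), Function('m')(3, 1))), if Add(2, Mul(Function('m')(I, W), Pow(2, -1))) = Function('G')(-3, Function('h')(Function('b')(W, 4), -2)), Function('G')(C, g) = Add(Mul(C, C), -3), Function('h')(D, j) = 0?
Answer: 2152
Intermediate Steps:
Y = 4 (Y = Add(3, Mul(Rational(-1, 2), -2)) = Add(3, 1) = 4)
Function('b')(c, L) = -2 (Function('b')(c, L) = Mul(2, -1) = -2)
Function('G')(C, g) = Add(-3, Pow(C, 2)) (Function('G')(C, g) = Add(Pow(C, 2), -3) = Add(-3, Pow(C, 2)))
Function('m')(I, W) = 8 (Function('m')(I, W) = Add(-4, Mul(2, Add(-3, Pow(-3, 2)))) = Add(-4, Mul(2, Add(-3, 9))) = Add(-4, Mul(2, 6)) = Add(-4, 12) = 8)
Mul(269, Mul(Mul(-1, -1), Function('m')(3, 1))) = Mul(269, Mul(Mul(-1, -1), 8)) = Mul(269, Mul(1, 8)) = Mul(269, 8) = 2152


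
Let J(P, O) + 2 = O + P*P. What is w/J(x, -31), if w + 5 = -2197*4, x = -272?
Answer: -8793/73951 ≈ -0.11890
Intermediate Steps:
J(P, O) = -2 + O + P² (J(P, O) = -2 + (O + P*P) = -2 + (O + P²) = -2 + O + P²)
w = -8793 (w = -5 - 2197*4 = -5 - 8788 = -8793)
w/J(x, -31) = -8793/(-2 - 31 + (-272)²) = -8793/(-2 - 31 + 73984) = -8793/73951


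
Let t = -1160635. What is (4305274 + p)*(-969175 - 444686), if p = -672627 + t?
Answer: -3495081358332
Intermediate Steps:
p = -1833262 (p = -672627 - 1160635 = -1833262)
(4305274 + p)*(-969175 - 444686) = (4305274 - 1833262)*(-969175 - 444686) = 2472012*(-1413861) = -3495081358332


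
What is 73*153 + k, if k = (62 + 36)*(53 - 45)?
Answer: 11953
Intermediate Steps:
k = 784 (k = 98*8 = 784)
73*153 + k = 73*153 + 784 = 11169 + 784 = 11953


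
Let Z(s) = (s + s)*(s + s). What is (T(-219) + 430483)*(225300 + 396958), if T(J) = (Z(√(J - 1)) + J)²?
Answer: 1019435325272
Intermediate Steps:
Z(s) = 4*s² (Z(s) = (2*s)*(2*s) = 4*s²)
T(J) = (-4 + 5*J)² (T(J) = (4*(√(J - 1))² + J)² = (4*(√(-1 + J))² + J)² = (4*(-1 + J) + J)² = ((-4 + 4*J) + J)² = (-4 + 5*J)²)
(T(-219) + 430483)*(225300 + 396958) = ((-4 + 5*(-219))² + 430483)*(225300 + 396958) = ((-4 - 1095)² + 430483)*622258 = ((-1099)² + 430483)*622258 = (1207801 + 430483)*622258 = 1638284*622258 = 1019435325272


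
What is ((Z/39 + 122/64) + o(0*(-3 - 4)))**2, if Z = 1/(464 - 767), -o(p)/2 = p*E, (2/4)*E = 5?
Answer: 519559848025/142992884736 ≈ 3.6335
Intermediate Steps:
E = 10 (E = 2*5 = 10)
o(p) = -20*p (o(p) = -2*p*10 = -20*p)
Z = -1/303 (Z = 1/(-303) = -1/303 ≈ -0.0033003)
((Z/39 + 122/64) + o(0*(-3 - 4)))**2 = ((-1/303/39 + 122/64) - 0*(-3 - 4))**2 = ((-1/303*1/39 + 122*(1/64)) - 0*(-7))**2 = ((-1/11817 + 61/32) - 20*0)**2 = (720805/378144 + 0)**2 = (720805/378144)**2 = 519559848025/142992884736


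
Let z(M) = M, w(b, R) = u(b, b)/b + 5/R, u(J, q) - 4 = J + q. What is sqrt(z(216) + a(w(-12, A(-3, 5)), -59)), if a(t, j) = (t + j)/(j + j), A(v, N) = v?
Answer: sqrt(866)/2 ≈ 14.714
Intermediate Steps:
u(J, q) = 4 + J + q (u(J, q) = 4 + (J + q) = 4 + J + q)
w(b, R) = 5/R + (4 + 2*b)/b (w(b, R) = (4 + b + b)/b + 5/R = (4 + 2*b)/b + 5/R = 5/R + (4 + 2*b)/b)
a(t, j) = (j + t)/(2*j) (a(t, j) = (j + t)/((2*j)) = (j + t)*(1/(2*j)) = (j + t)/(2*j))
sqrt(z(216) + a(w(-12, A(-3, 5)), -59)) = sqrt(216 + (1/2)*(-59 + (2 + 4/(-12) + 5/(-3)))/(-59)) = sqrt(216 + (1/2)*(-1/59)*(-59 + (2 + 4*(-1/12) + 5*(-1/3)))) = sqrt(216 + (1/2)*(-1/59)*(-59 + (2 - 1/3 - 5/3))) = sqrt(216 + (1/2)*(-1/59)*(-59 + 0)) = sqrt(216 + (1/2)*(-1/59)*(-59)) = sqrt(216 + 1/2) = sqrt(433/2) = sqrt(866)/2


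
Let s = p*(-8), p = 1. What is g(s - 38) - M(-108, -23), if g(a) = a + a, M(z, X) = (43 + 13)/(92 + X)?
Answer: -6404/69 ≈ -92.812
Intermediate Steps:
M(z, X) = 56/(92 + X)
s = -8 (s = 1*(-8) = -8)
g(a) = 2*a
g(s - 38) - M(-108, -23) = 2*(-8 - 38) - 56/(92 - 23) = 2*(-46) - 56/69 = -92 - 56/69 = -6404/69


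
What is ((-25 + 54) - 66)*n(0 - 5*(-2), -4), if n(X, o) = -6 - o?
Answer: 74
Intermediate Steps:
((-25 + 54) - 66)*n(0 - 5*(-2), -4) = ((-25 + 54) - 66)*(-6 - 1*(-4)) = (29 - 66)*(-6 + 4) = -37*(-2) = 74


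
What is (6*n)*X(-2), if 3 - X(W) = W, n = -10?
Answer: -300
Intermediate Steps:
X(W) = 3 - W
(6*n)*X(-2) = (6*(-10))*(3 - 1*(-2)) = -60*(3 + 2) = -60*5 = -300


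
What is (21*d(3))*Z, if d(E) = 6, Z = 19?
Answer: 2394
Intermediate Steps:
(21*d(3))*Z = (21*6)*19 = 126*19 = 2394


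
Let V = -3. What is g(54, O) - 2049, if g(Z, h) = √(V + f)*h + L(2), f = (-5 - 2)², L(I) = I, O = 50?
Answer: -2047 + 50*√46 ≈ -1707.9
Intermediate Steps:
f = 49 (f = (-7)² = 49)
g(Z, h) = 2 + h*√46 (g(Z, h) = √(-3 + 49)*h + 2 = √46*h + 2 = h*√46 + 2 = 2 + h*√46)
g(54, O) - 2049 = (2 + 50*√46) - 2049 = -2047 + 50*√46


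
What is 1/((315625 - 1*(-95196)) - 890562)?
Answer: -1/479741 ≈ -2.0845e-6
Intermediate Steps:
1/((315625 - 1*(-95196)) - 890562) = 1/((315625 + 95196) - 890562) = 1/(410821 - 890562) = 1/(-479741) = -1/479741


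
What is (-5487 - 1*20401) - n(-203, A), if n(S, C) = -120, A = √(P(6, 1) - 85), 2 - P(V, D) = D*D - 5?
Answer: -25768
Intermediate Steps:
P(V, D) = 7 - D² (P(V, D) = 2 - (D*D - 5) = 2 - (D² - 5) = 2 - (-5 + D²) = 2 + (5 - D²) = 7 - D²)
A = I*√79 (A = √((7 - 1*1²) - 85) = √((7 - 1*1) - 85) = √((7 - 1) - 85) = √(6 - 85) = √(-79) = I*√79 ≈ 8.8882*I)
(-5487 - 1*20401) - n(-203, A) = (-5487 - 1*20401) - 1*(-120) = (-5487 - 20401) + 120 = -25888 + 120 = -25768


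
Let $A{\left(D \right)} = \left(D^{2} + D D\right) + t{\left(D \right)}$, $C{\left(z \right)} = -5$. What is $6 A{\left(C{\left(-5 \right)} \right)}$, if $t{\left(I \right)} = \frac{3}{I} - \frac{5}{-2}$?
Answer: $\frac{1557}{5} \approx 311.4$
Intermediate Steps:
$t{\left(I \right)} = \frac{5}{2} + \frac{3}{I}$ ($t{\left(I \right)} = \frac{3}{I} - - \frac{5}{2} = \frac{3}{I} + \frac{5}{2} = \frac{5}{2} + \frac{3}{I}$)
$A{\left(D \right)} = \frac{5}{2} + 2 D^{2} + \frac{3}{D}$ ($A{\left(D \right)} = \left(D^{2} + D D\right) + \left(\frac{5}{2} + \frac{3}{D}\right) = \left(D^{2} + D^{2}\right) + \left(\frac{5}{2} + \frac{3}{D}\right) = 2 D^{2} + \left(\frac{5}{2} + \frac{3}{D}\right) = \frac{5}{2} + 2 D^{2} + \frac{3}{D}$)
$6 A{\left(C{\left(-5 \right)} \right)} = 6 \left(\frac{5}{2} + 2 \left(-5\right)^{2} + \frac{3}{-5}\right) = 6 \left(\frac{5}{2} + 2 \cdot 25 + 3 \left(- \frac{1}{5}\right)\right) = 6 \left(\frac{5}{2} + 50 - \frac{3}{5}\right) = 6 \cdot \frac{519}{10} = \frac{1557}{5}$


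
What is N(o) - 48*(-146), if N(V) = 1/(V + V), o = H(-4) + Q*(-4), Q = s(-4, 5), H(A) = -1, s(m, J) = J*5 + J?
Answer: 1695935/242 ≈ 7008.0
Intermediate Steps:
s(m, J) = 6*J (s(m, J) = 5*J + J = 6*J)
Q = 30 (Q = 6*5 = 30)
o = -121 (o = -1 + 30*(-4) = -1 - 120 = -121)
N(V) = 1/(2*V)
N(o) - 48*(-146) = (1/2)/(-121) - 48*(-146) = (1/2)*(-1/121) + 7008 = -1/242 + 7008 = 1695935/242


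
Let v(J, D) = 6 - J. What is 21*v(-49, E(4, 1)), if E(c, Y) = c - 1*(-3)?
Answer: 1155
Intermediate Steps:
E(c, Y) = 3 + c (E(c, Y) = c + 3 = 3 + c)
21*v(-49, E(4, 1)) = 21*(6 - 1*(-49)) = 21*(6 + 49) = 21*55 = 1155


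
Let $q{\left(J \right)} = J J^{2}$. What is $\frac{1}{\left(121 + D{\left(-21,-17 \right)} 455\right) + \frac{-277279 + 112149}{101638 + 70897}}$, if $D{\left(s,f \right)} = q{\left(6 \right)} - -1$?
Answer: $\frac{34507}{3411190966} \approx 1.0116 \cdot 10^{-5}$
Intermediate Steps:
$q{\left(J \right)} = J^{3}$
$D{\left(s,f \right)} = 217$ ($D{\left(s,f \right)} = 6^{3} - -1 = 216 + 1 = 217$)
$\frac{1}{\left(121 + D{\left(-21,-17 \right)} 455\right) + \frac{-277279 + 112149}{101638 + 70897}} = \frac{1}{\left(121 + 217 \cdot 455\right) + \frac{-277279 + 112149}{101638 + 70897}} = \frac{1}{\left(121 + 98735\right) - \frac{165130}{172535}} = \frac{1}{98856 - \frac{33026}{34507}} = \frac{1}{\frac{3411190966}{34507}} = \frac{34507}{3411190966}$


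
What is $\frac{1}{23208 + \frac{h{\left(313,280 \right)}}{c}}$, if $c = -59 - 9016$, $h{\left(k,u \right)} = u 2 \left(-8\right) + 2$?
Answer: $\frac{9075}{210617078} \approx 4.3088 \cdot 10^{-5}$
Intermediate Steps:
$h{\left(k,u \right)} = 2 - 16 u$ ($h{\left(k,u \right)} = 2 u \left(-8\right) + 2 = - 16 u + 2 = 2 - 16 u$)
$c = -9075$ ($c = -59 - 9016 = -9075$)
$\frac{1}{23208 + \frac{h{\left(313,280 \right)}}{c}} = \frac{1}{23208 + \frac{2 - 4480}{-9075}} = \frac{1}{23208 + \left(2 - 4480\right) \left(- \frac{1}{9075}\right)} = \frac{1}{23208 - - \frac{4478}{9075}} = \frac{1}{23208 + \frac{4478}{9075}} = \frac{1}{\frac{210617078}{9075}} = \frac{9075}{210617078}$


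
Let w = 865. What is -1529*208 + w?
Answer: -317167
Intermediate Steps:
-1529*208 + w = -1529*208 + 865 = -318032 + 865 = -317167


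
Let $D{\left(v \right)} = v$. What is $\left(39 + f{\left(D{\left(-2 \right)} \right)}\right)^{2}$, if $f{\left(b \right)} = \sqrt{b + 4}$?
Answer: $\left(39 + \sqrt{2}\right)^{2} \approx 1633.3$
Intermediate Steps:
$f{\left(b \right)} = \sqrt{4 + b}$
$\left(39 + f{\left(D{\left(-2 \right)} \right)}\right)^{2} = \left(39 + \sqrt{4 - 2}\right)^{2} = \left(39 + \sqrt{2}\right)^{2}$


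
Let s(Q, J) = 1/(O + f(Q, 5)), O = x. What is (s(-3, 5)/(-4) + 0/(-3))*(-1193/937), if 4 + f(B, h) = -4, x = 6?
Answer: -1193/7496 ≈ -0.15915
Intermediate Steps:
f(B, h) = -8 (f(B, h) = -4 - 4 = -8)
O = 6
s(Q, J) = -½ (s(Q, J) = 1/(6 - 8) = 1/(-2) = -½)
(s(-3, 5)/(-4) + 0/(-3))*(-1193/937) = (-½/(-4) + 0/(-3))*(-1193/937) = (-½*(-¼) + 0*(-⅓))*(-1193*1/937) = (⅛ + 0)*(-1193/937) = (⅛)*(-1193/937) = -1193/7496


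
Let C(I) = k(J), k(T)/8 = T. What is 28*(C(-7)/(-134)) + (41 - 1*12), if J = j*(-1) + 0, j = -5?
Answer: 1383/67 ≈ 20.642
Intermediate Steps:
J = 5 (J = -5*(-1) + 0 = 5 + 0 = 5)
k(T) = 8*T
C(I) = 40 (C(I) = 8*5 = 40)
28*(C(-7)/(-134)) + (41 - 1*12) = 28*(40/(-134)) + (41 - 1*12) = 28*(40*(-1/134)) + (41 - 12) = 28*(-20/67) + 29 = -560/67 + 29 = 1383/67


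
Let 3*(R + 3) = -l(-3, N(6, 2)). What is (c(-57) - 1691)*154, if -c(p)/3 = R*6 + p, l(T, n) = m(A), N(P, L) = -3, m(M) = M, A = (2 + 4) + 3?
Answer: -217448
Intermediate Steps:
A = 9 (A = 6 + 3 = 9)
l(T, n) = 9
R = -6 (R = -3 + (-1*9)/3 = -3 + (⅓)*(-9) = -3 - 3 = -6)
c(p) = 108 - 3*p (c(p) = -3*(-6*6 + p) = -3*(-36 + p) = 108 - 3*p)
(c(-57) - 1691)*154 = ((108 - 3*(-57)) - 1691)*154 = ((108 + 171) - 1691)*154 = (279 - 1691)*154 = -1412*154 = -217448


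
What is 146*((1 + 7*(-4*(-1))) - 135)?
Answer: -15476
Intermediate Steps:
146*((1 + 7*(-4*(-1))) - 135) = 146*((1 + 7*4) - 135) = 146*((1 + 28) - 135) = 146*(29 - 135) = 146*(-106) = -15476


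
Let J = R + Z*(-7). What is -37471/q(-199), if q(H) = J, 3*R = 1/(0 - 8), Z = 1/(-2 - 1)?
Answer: -899304/55 ≈ -16351.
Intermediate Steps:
Z = -⅓ (Z = 1/(-3) = -⅓ ≈ -0.33333)
R = -1/24 (R = 1/(3*(0 - 8)) = (⅓)/(-8) = (⅓)*(-⅛) = -1/24 ≈ -0.041667)
J = 55/24 (J = -1/24 - ⅓*(-7) = -1/24 + 7/3 = 55/24 ≈ 2.2917)
q(H) = 55/24
-37471/q(-199) = -37471/55/24 = -37471*24/55 = -899304/55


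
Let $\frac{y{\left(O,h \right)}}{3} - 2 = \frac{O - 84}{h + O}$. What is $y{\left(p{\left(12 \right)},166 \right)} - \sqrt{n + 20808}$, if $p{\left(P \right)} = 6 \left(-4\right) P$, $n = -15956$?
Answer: $\frac{924}{61} - 2 \sqrt{1213} \approx -54.509$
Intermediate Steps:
$p{\left(P \right)} = - 24 P$
$y{\left(O,h \right)} = 6 + \frac{3 \left(-84 + O\right)}{O + h}$ ($y{\left(O,h \right)} = 6 + 3 \frac{O - 84}{h + O} = 6 + 3 \frac{-84 + O}{O + h} = 6 + \frac{3 \left(-84 + O\right)}{O + h}$)
$y{\left(p{\left(12 \right)},166 \right)} - \sqrt{n + 20808} = \frac{3 \left(-84 + 2 \cdot 166 + 3 \left(\left(-24\right) 12\right)\right)}{\left(-24\right) 12 + 166} - \sqrt{-15956 + 20808} = \frac{3 \left(-84 + 332 + 3 \left(-288\right)\right)}{-288 + 166} - \sqrt{4852} = \frac{3 \left(-84 + 332 - 864\right)}{-122} - 2 \sqrt{1213} = 3 \left(- \frac{1}{122}\right) \left(-616\right) - 2 \sqrt{1213} = \frac{924}{61} - 2 \sqrt{1213}$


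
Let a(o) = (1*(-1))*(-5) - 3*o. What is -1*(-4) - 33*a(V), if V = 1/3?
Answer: -128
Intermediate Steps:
V = ⅓ ≈ 0.33333
a(o) = 5 - 3*o (a(o) = -1*(-5) - 3*o = 5 - 3*o)
-1*(-4) - 33*a(V) = -1*(-4) - 33*(5 - 3*⅓) = 4 - 33*(5 - 1) = 4 - 33*4 = 4 - 132 = -128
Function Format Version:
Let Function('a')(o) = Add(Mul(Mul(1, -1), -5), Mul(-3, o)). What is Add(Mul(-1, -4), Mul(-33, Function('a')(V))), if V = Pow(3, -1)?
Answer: -128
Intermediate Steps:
V = Rational(1, 3) ≈ 0.33333
Function('a')(o) = Add(5, Mul(-3, o)) (Function('a')(o) = Add(Mul(-1, -5), Mul(-3, o)) = Add(5, Mul(-3, o)))
Add(Mul(-1, -4), Mul(-33, Function('a')(V))) = Add(Mul(-1, -4), Mul(-33, Add(5, Mul(-3, Rational(1, 3))))) = Add(4, Mul(-33, Add(5, -1))) = Add(4, Mul(-33, 4)) = Add(4, -132) = -128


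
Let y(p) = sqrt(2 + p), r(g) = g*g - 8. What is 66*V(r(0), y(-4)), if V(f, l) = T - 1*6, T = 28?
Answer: 1452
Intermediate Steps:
r(g) = -8 + g**2 (r(g) = g**2 - 8 = -8 + g**2)
V(f, l) = 22 (V(f, l) = 28 - 1*6 = 28 - 6 = 22)
66*V(r(0), y(-4)) = 66*22 = 1452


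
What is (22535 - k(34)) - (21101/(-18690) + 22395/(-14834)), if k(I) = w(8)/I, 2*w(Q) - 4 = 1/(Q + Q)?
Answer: 1699588334089223/75411309120 ≈ 22538.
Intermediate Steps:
w(Q) = 2 + 1/(4*Q) (w(Q) = 2 + 1/(2*(Q + Q)) = 2 + 1/(2*((2*Q))) = 2 + (1/(2*Q))/2 = 2 + 1/(4*Q))
k(I) = 65/(32*I) (k(I) = (2 + (1/4)/8)/I = (2 + (1/4)*(1/8))/I = (2 + 1/32)/I = 65/(32*I))
(22535 - k(34)) - (21101/(-18690) + 22395/(-14834)) = (22535 - 65/(32*34)) - (21101/(-18690) + 22395/(-14834)) = (22535 - 65/(32*34)) - (21101*(-1/18690) + 22395*(-1/14834)) = (22535 - 1*65/1088) - (-21101/18690 - 22395/14834) = (22535 - 65/1088) - 1*(-182893696/69311865) = 24518015/1088 + 182893696/69311865 = 1699588334089223/75411309120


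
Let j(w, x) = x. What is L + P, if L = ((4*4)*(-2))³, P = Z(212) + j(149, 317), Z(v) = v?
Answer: -32239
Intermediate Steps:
P = 529 (P = 212 + 317 = 529)
L = -32768 (L = (16*(-2))³ = (-32)³ = -32768)
L + P = -32768 + 529 = -32239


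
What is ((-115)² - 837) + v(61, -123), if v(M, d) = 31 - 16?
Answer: 12403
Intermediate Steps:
v(M, d) = 15
((-115)² - 837) + v(61, -123) = ((-115)² - 837) + 15 = (13225 - 837) + 15 = 12388 + 15 = 12403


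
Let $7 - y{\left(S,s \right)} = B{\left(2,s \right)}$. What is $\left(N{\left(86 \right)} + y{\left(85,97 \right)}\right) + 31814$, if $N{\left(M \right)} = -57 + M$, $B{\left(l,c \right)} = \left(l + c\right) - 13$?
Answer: $31764$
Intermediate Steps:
$B{\left(l,c \right)} = -13 + c + l$ ($B{\left(l,c \right)} = \left(c + l\right) - 13 = -13 + c + l$)
$y{\left(S,s \right)} = 18 - s$ ($y{\left(S,s \right)} = 7 - \left(-13 + s + 2\right) = 7 - \left(-11 + s\right) = 18 - s$)
$\left(N{\left(86 \right)} + y{\left(85,97 \right)}\right) + 31814 = \left(\left(-57 + 86\right) + \left(18 - 97\right)\right) + 31814 = \left(29 + \left(18 - 97\right)\right) + 31814 = \left(29 - 79\right) + 31814 = -50 + 31814 = 31764$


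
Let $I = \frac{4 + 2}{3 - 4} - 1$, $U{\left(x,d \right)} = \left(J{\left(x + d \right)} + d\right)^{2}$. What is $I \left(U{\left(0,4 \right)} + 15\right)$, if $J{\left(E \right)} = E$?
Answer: $-553$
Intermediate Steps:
$U{\left(x,d \right)} = \left(x + 2 d\right)^{2}$ ($U{\left(x,d \right)} = \left(\left(x + d\right) + d\right)^{2} = \left(\left(d + x\right) + d\right)^{2} = \left(x + 2 d\right)^{2}$)
$I = -7$ ($I = \frac{6}{-1} - 1 = 6 \left(-1\right) - 1 = -6 - 1 = -7$)
$I \left(U{\left(0,4 \right)} + 15\right) = - 7 \left(\left(0 + 2 \cdot 4\right)^{2} + 15\right) = - 7 \left(\left(0 + 8\right)^{2} + 15\right) = - 7 \left(8^{2} + 15\right) = - 7 \left(64 + 15\right) = \left(-7\right) 79 = -553$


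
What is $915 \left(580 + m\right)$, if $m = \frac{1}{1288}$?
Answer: $\frac{683542515}{1288} \approx 5.307 \cdot 10^{5}$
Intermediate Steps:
$m = \frac{1}{1288} \approx 0.0007764$
$915 \left(580 + m\right) = 915 \left(580 + \frac{1}{1288}\right) = 915 \cdot \frac{747041}{1288} = \frac{683542515}{1288}$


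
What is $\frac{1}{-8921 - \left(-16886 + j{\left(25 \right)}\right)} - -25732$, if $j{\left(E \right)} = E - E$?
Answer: $\frac{204955381}{7965} \approx 25732.0$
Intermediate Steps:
$j{\left(E \right)} = 0$
$\frac{1}{-8921 - \left(-16886 + j{\left(25 \right)}\right)} - -25732 = \frac{1}{-8921 + \left(16886 - 0\right)} - -25732 = \frac{1}{-8921 + \left(16886 + 0\right)} + 25732 = \frac{1}{-8921 + 16886} + 25732 = \frac{1}{7965} + 25732 = \frac{204955381}{7965}$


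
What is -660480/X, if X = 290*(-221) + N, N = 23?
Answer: 660480/64067 ≈ 10.309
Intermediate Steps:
X = -64067 (X = 290*(-221) + 23 = -64090 + 23 = -64067)
-660480/X = -660480/(-64067) = -660480*(-1/64067) = 660480/64067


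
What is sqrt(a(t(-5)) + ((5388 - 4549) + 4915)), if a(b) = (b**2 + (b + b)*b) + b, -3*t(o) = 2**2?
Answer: sqrt(5758) ≈ 75.881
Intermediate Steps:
t(o) = -4/3 (t(o) = -1/3*2**2 = -1/3*4 = -4/3)
a(b) = b + 3*b**2 (a(b) = (b**2 + (2*b)*b) + b = (b**2 + 2*b**2) + b = 3*b**2 + b = b + 3*b**2)
sqrt(a(t(-5)) + ((5388 - 4549) + 4915)) = sqrt(-4*(1 + 3*(-4/3))/3 + ((5388 - 4549) + 4915)) = sqrt(-4*(1 - 4)/3 + (839 + 4915)) = sqrt(-4/3*(-3) + 5754) = sqrt(4 + 5754) = sqrt(5758)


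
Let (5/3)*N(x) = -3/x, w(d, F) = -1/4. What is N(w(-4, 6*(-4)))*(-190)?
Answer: -1368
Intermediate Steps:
w(d, F) = -¼ (w(d, F) = -1*¼ = -¼)
N(x) = -9/(5*x) (N(x) = 3*(-3/x)/5 = -9/(5*x))
N(w(-4, 6*(-4)))*(-190) = -9/(5*(-¼))*(-190) = -9/5*(-4)*(-190) = (36/5)*(-190) = -1368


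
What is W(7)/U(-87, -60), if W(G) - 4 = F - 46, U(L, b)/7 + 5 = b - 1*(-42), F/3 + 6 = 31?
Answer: -33/161 ≈ -0.20497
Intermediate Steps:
F = 75 (F = -18 + 3*31 = -18 + 93 = 75)
U(L, b) = 259 + 7*b (U(L, b) = -35 + 7*(b - 1*(-42)) = -35 + 7*(b + 42) = -35 + 7*(42 + b) = -35 + (294 + 7*b) = 259 + 7*b)
W(G) = 33 (W(G) = 4 + (75 - 46) = 4 + 29 = 33)
W(7)/U(-87, -60) = 33/(259 + 7*(-60)) = 33/(259 - 420) = 33/(-161) = 33*(-1/161) = -33/161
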